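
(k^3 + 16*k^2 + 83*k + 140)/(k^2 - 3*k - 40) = (k^2 + 11*k + 28)/(k - 8)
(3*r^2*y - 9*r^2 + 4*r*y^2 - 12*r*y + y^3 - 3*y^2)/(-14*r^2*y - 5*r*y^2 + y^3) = (-3*r^2*y + 9*r^2 - 4*r*y^2 + 12*r*y - y^3 + 3*y^2)/(y*(14*r^2 + 5*r*y - y^2))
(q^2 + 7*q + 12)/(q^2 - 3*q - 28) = (q + 3)/(q - 7)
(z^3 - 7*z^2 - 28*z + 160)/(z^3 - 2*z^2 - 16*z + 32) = (z^2 - 3*z - 40)/(z^2 + 2*z - 8)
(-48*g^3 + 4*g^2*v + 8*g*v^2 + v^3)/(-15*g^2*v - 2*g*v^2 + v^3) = (48*g^3 - 4*g^2*v - 8*g*v^2 - v^3)/(v*(15*g^2 + 2*g*v - v^2))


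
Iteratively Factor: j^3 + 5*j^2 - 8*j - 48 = (j - 3)*(j^2 + 8*j + 16) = (j - 3)*(j + 4)*(j + 4)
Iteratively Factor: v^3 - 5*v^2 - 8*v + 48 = (v + 3)*(v^2 - 8*v + 16) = (v - 4)*(v + 3)*(v - 4)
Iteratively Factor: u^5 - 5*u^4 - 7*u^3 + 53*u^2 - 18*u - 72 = (u - 3)*(u^4 - 2*u^3 - 13*u^2 + 14*u + 24) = (u - 3)*(u + 3)*(u^3 - 5*u^2 + 2*u + 8) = (u - 4)*(u - 3)*(u + 3)*(u^2 - u - 2) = (u - 4)*(u - 3)*(u + 1)*(u + 3)*(u - 2)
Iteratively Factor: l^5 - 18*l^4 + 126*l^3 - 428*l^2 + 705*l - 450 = (l - 3)*(l^4 - 15*l^3 + 81*l^2 - 185*l + 150) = (l - 5)*(l - 3)*(l^3 - 10*l^2 + 31*l - 30) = (l - 5)*(l - 3)^2*(l^2 - 7*l + 10) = (l - 5)*(l - 3)^2*(l - 2)*(l - 5)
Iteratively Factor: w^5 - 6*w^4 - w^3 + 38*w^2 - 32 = (w - 1)*(w^4 - 5*w^3 - 6*w^2 + 32*w + 32) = (w - 4)*(w - 1)*(w^3 - w^2 - 10*w - 8) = (w - 4)*(w - 1)*(w + 1)*(w^2 - 2*w - 8) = (w - 4)^2*(w - 1)*(w + 1)*(w + 2)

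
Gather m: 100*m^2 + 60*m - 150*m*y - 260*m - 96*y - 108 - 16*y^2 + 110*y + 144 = 100*m^2 + m*(-150*y - 200) - 16*y^2 + 14*y + 36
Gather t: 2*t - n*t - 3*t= t*(-n - 1)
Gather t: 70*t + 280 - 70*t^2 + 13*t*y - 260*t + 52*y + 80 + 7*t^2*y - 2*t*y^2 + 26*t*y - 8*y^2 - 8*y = t^2*(7*y - 70) + t*(-2*y^2 + 39*y - 190) - 8*y^2 + 44*y + 360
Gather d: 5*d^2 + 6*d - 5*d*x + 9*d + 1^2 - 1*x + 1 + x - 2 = 5*d^2 + d*(15 - 5*x)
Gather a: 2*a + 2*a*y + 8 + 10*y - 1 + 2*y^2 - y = a*(2*y + 2) + 2*y^2 + 9*y + 7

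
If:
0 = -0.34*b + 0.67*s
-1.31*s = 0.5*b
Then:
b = 0.00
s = 0.00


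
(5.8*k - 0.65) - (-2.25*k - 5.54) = 8.05*k + 4.89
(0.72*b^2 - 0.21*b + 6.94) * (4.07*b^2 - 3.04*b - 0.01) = 2.9304*b^4 - 3.0435*b^3 + 28.877*b^2 - 21.0955*b - 0.0694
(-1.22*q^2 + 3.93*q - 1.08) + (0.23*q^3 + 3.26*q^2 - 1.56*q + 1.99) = 0.23*q^3 + 2.04*q^2 + 2.37*q + 0.91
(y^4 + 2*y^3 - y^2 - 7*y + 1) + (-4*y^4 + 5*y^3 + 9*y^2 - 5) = -3*y^4 + 7*y^3 + 8*y^2 - 7*y - 4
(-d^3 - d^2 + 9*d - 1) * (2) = -2*d^3 - 2*d^2 + 18*d - 2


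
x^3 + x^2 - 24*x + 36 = (x - 3)*(x - 2)*(x + 6)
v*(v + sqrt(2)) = v^2 + sqrt(2)*v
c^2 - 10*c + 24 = (c - 6)*(c - 4)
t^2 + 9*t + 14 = (t + 2)*(t + 7)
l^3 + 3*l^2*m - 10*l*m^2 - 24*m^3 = (l - 3*m)*(l + 2*m)*(l + 4*m)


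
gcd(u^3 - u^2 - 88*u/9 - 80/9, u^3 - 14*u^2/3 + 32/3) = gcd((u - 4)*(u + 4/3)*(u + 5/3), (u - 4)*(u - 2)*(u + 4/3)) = u^2 - 8*u/3 - 16/3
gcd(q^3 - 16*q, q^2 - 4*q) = q^2 - 4*q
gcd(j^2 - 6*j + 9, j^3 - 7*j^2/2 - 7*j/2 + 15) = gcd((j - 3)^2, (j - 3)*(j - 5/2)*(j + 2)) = j - 3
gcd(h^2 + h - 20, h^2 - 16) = h - 4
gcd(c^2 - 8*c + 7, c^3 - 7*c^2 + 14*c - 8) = c - 1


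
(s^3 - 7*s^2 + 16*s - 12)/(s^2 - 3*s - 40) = (-s^3 + 7*s^2 - 16*s + 12)/(-s^2 + 3*s + 40)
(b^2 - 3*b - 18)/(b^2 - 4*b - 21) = (b - 6)/(b - 7)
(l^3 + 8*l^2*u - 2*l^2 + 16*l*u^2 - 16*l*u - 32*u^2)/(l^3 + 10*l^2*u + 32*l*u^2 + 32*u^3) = (l - 2)/(l + 2*u)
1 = 1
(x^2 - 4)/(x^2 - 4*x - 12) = (x - 2)/(x - 6)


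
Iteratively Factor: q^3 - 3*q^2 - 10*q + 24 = (q - 4)*(q^2 + q - 6) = (q - 4)*(q - 2)*(q + 3)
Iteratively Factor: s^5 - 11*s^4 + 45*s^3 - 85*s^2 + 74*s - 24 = (s - 3)*(s^4 - 8*s^3 + 21*s^2 - 22*s + 8) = (s - 3)*(s - 1)*(s^3 - 7*s^2 + 14*s - 8) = (s - 4)*(s - 3)*(s - 1)*(s^2 - 3*s + 2) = (s - 4)*(s - 3)*(s - 2)*(s - 1)*(s - 1)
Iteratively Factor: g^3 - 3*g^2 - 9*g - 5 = (g + 1)*(g^2 - 4*g - 5) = (g + 1)^2*(g - 5)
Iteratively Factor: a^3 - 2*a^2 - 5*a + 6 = (a - 1)*(a^2 - a - 6) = (a - 1)*(a + 2)*(a - 3)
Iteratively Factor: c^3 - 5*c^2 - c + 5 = (c + 1)*(c^2 - 6*c + 5) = (c - 1)*(c + 1)*(c - 5)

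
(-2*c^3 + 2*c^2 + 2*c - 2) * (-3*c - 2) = 6*c^4 - 2*c^3 - 10*c^2 + 2*c + 4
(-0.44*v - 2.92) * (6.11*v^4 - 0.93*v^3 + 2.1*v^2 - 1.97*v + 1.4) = -2.6884*v^5 - 17.432*v^4 + 1.7916*v^3 - 5.2652*v^2 + 5.1364*v - 4.088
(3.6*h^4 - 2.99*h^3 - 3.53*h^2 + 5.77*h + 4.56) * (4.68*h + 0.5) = 16.848*h^5 - 12.1932*h^4 - 18.0154*h^3 + 25.2386*h^2 + 24.2258*h + 2.28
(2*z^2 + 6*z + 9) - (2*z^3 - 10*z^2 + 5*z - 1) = -2*z^3 + 12*z^2 + z + 10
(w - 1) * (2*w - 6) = 2*w^2 - 8*w + 6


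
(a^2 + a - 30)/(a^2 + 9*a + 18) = (a - 5)/(a + 3)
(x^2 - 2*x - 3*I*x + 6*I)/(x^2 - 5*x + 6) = (x - 3*I)/(x - 3)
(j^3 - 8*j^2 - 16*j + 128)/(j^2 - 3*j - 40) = (j^2 - 16)/(j + 5)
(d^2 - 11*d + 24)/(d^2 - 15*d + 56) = (d - 3)/(d - 7)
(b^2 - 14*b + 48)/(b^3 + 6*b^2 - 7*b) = (b^2 - 14*b + 48)/(b*(b^2 + 6*b - 7))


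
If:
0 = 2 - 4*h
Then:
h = 1/2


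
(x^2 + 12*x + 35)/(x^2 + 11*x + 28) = (x + 5)/(x + 4)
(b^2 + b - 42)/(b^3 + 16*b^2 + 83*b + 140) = (b - 6)/(b^2 + 9*b + 20)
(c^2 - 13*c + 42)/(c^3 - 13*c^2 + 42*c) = 1/c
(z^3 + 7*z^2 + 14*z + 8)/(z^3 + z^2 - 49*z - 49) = (z^2 + 6*z + 8)/(z^2 - 49)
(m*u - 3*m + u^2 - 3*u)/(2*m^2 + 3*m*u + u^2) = (u - 3)/(2*m + u)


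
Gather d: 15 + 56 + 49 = 120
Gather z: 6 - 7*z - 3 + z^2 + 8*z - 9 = z^2 + z - 6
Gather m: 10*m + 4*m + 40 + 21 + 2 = 14*m + 63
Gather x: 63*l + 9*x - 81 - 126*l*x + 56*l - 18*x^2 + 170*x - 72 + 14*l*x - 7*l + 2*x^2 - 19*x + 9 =112*l - 16*x^2 + x*(160 - 112*l) - 144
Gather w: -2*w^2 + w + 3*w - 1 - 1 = -2*w^2 + 4*w - 2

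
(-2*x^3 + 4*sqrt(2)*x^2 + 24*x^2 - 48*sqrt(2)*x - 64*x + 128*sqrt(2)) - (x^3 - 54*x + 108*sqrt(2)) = -3*x^3 + 4*sqrt(2)*x^2 + 24*x^2 - 48*sqrt(2)*x - 10*x + 20*sqrt(2)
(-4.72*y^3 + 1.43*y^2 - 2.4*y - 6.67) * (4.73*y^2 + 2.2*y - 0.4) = -22.3256*y^5 - 3.6201*y^4 - 6.318*y^3 - 37.4011*y^2 - 13.714*y + 2.668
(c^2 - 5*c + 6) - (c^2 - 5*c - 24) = 30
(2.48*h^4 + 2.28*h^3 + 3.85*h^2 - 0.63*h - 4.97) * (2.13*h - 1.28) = 5.2824*h^5 + 1.682*h^4 + 5.2821*h^3 - 6.2699*h^2 - 9.7797*h + 6.3616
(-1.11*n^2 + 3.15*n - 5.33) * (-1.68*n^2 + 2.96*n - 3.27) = 1.8648*n^4 - 8.5776*n^3 + 21.9081*n^2 - 26.0773*n + 17.4291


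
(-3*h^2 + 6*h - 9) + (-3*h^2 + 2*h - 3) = -6*h^2 + 8*h - 12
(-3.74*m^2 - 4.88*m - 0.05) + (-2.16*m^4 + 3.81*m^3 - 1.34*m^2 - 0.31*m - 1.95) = -2.16*m^4 + 3.81*m^3 - 5.08*m^2 - 5.19*m - 2.0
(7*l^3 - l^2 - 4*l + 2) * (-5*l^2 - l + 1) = -35*l^5 - 2*l^4 + 28*l^3 - 7*l^2 - 6*l + 2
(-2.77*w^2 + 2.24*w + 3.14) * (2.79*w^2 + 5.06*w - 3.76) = -7.7283*w^4 - 7.7666*w^3 + 30.5102*w^2 + 7.466*w - 11.8064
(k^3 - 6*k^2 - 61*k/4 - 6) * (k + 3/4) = k^4 - 21*k^3/4 - 79*k^2/4 - 279*k/16 - 9/2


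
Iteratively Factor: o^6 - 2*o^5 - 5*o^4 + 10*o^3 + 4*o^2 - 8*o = (o - 2)*(o^5 - 5*o^3 + 4*o) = o*(o - 2)*(o^4 - 5*o^2 + 4) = o*(o - 2)^2*(o^3 + 2*o^2 - o - 2) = o*(o - 2)^2*(o + 2)*(o^2 - 1) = o*(o - 2)^2*(o + 1)*(o + 2)*(o - 1)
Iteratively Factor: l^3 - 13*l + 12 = (l + 4)*(l^2 - 4*l + 3) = (l - 1)*(l + 4)*(l - 3)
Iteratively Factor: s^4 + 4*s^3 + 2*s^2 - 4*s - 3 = (s + 1)*(s^3 + 3*s^2 - s - 3) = (s + 1)*(s + 3)*(s^2 - 1) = (s - 1)*(s + 1)*(s + 3)*(s + 1)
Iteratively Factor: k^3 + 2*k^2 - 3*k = (k + 3)*(k^2 - k) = (k - 1)*(k + 3)*(k)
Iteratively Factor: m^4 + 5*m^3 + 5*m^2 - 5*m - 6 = (m - 1)*(m^3 + 6*m^2 + 11*m + 6) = (m - 1)*(m + 1)*(m^2 + 5*m + 6) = (m - 1)*(m + 1)*(m + 3)*(m + 2)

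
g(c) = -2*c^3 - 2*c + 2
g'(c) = -6*c^2 - 2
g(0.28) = 1.40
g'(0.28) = -2.47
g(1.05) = -2.42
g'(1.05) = -8.62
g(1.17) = -3.54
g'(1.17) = -10.21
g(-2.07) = 23.88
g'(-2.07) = -27.71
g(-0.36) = 2.81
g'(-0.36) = -2.78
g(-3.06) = 65.43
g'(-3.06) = -58.18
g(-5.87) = 418.26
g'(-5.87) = -208.74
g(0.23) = 1.52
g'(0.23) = -2.32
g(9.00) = -1474.00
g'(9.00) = -488.00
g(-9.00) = 1478.00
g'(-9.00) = -488.00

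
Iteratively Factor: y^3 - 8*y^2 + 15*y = (y - 5)*(y^2 - 3*y) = (y - 5)*(y - 3)*(y)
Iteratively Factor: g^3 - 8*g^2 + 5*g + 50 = (g + 2)*(g^2 - 10*g + 25) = (g - 5)*(g + 2)*(g - 5)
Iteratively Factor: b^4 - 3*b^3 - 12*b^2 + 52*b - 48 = (b + 4)*(b^3 - 7*b^2 + 16*b - 12) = (b - 2)*(b + 4)*(b^2 - 5*b + 6) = (b - 2)^2*(b + 4)*(b - 3)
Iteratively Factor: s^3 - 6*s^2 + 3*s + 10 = (s - 2)*(s^2 - 4*s - 5) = (s - 2)*(s + 1)*(s - 5)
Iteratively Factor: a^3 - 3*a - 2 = (a + 1)*(a^2 - a - 2) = (a - 2)*(a + 1)*(a + 1)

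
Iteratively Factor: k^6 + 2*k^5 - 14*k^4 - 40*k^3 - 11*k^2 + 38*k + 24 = (k + 1)*(k^5 + k^4 - 15*k^3 - 25*k^2 + 14*k + 24) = (k + 1)^2*(k^4 - 15*k^2 - 10*k + 24) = (k - 4)*(k + 1)^2*(k^3 + 4*k^2 + k - 6) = (k - 4)*(k + 1)^2*(k + 3)*(k^2 + k - 2) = (k - 4)*(k + 1)^2*(k + 2)*(k + 3)*(k - 1)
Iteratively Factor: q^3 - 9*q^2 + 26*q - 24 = (q - 4)*(q^2 - 5*q + 6) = (q - 4)*(q - 3)*(q - 2)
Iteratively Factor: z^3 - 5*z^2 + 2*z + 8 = (z - 2)*(z^2 - 3*z - 4) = (z - 4)*(z - 2)*(z + 1)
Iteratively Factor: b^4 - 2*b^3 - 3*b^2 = (b)*(b^3 - 2*b^2 - 3*b) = b*(b + 1)*(b^2 - 3*b) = b*(b - 3)*(b + 1)*(b)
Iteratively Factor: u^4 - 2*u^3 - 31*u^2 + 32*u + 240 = (u - 4)*(u^3 + 2*u^2 - 23*u - 60) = (u - 4)*(u + 3)*(u^2 - u - 20) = (u - 4)*(u + 3)*(u + 4)*(u - 5)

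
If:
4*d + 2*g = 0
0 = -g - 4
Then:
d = 2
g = -4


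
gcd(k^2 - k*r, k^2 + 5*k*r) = k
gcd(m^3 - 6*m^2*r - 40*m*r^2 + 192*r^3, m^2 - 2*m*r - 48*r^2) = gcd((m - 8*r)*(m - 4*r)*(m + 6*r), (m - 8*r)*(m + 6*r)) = -m^2 + 2*m*r + 48*r^2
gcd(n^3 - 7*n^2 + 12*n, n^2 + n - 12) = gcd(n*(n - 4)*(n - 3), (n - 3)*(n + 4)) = n - 3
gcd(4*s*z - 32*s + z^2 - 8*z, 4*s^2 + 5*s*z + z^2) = 4*s + z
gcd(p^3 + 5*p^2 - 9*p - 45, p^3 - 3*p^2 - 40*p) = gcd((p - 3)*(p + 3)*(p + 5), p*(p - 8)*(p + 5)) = p + 5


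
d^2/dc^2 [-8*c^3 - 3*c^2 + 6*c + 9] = -48*c - 6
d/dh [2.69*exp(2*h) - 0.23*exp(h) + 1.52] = (5.38*exp(h) - 0.23)*exp(h)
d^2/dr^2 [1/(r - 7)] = 2/(r - 7)^3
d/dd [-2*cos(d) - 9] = 2*sin(d)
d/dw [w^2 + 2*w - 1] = 2*w + 2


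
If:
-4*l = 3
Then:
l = -3/4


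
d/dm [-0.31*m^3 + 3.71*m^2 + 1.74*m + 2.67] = -0.93*m^2 + 7.42*m + 1.74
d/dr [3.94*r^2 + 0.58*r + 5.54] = 7.88*r + 0.58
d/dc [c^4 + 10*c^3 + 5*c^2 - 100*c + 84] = 4*c^3 + 30*c^2 + 10*c - 100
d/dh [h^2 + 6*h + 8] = 2*h + 6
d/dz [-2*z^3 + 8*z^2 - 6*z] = -6*z^2 + 16*z - 6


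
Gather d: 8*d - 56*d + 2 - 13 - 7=-48*d - 18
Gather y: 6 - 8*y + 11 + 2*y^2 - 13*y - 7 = 2*y^2 - 21*y + 10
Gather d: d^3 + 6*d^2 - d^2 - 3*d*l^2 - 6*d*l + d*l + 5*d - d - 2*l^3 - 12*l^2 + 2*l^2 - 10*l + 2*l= d^3 + 5*d^2 + d*(-3*l^2 - 5*l + 4) - 2*l^3 - 10*l^2 - 8*l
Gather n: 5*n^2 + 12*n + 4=5*n^2 + 12*n + 4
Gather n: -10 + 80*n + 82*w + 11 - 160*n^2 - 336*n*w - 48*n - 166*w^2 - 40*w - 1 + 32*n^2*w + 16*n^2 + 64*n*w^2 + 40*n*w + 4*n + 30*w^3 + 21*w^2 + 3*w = n^2*(32*w - 144) + n*(64*w^2 - 296*w + 36) + 30*w^3 - 145*w^2 + 45*w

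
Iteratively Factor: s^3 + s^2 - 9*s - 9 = (s + 1)*(s^2 - 9) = (s - 3)*(s + 1)*(s + 3)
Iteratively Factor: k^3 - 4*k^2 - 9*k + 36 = (k - 4)*(k^2 - 9) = (k - 4)*(k + 3)*(k - 3)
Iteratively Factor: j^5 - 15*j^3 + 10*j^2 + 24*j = (j + 4)*(j^4 - 4*j^3 + j^2 + 6*j) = (j - 3)*(j + 4)*(j^3 - j^2 - 2*j) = j*(j - 3)*(j + 4)*(j^2 - j - 2) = j*(j - 3)*(j + 1)*(j + 4)*(j - 2)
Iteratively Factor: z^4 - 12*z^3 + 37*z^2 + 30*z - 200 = (z - 4)*(z^3 - 8*z^2 + 5*z + 50) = (z - 4)*(z + 2)*(z^2 - 10*z + 25) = (z - 5)*(z - 4)*(z + 2)*(z - 5)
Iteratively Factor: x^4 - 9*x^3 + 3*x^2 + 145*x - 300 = (x + 4)*(x^3 - 13*x^2 + 55*x - 75) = (x - 3)*(x + 4)*(x^2 - 10*x + 25) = (x - 5)*(x - 3)*(x + 4)*(x - 5)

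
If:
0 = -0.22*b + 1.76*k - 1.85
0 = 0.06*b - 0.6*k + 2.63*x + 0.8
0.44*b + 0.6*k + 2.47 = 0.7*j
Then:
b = 175.333333333333*x + 11.2878787878788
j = 128.995238095238*x + 12.7341991341991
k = 21.9166666666667*x + 2.46212121212121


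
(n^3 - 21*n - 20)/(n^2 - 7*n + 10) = (n^2 + 5*n + 4)/(n - 2)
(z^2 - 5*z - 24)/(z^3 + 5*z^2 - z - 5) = (z^2 - 5*z - 24)/(z^3 + 5*z^2 - z - 5)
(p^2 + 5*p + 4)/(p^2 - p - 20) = (p + 1)/(p - 5)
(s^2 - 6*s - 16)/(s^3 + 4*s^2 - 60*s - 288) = (s + 2)/(s^2 + 12*s + 36)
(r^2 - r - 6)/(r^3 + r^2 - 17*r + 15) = (r + 2)/(r^2 + 4*r - 5)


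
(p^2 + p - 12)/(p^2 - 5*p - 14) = (-p^2 - p + 12)/(-p^2 + 5*p + 14)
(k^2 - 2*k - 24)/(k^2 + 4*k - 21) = (k^2 - 2*k - 24)/(k^2 + 4*k - 21)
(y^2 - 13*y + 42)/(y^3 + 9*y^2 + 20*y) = (y^2 - 13*y + 42)/(y*(y^2 + 9*y + 20))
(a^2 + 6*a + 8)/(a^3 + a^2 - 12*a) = (a + 2)/(a*(a - 3))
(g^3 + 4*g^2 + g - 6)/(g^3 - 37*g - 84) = (g^2 + g - 2)/(g^2 - 3*g - 28)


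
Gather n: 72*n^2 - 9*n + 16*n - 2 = 72*n^2 + 7*n - 2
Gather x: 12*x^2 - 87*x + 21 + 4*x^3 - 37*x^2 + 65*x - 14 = 4*x^3 - 25*x^2 - 22*x + 7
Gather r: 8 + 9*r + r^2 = r^2 + 9*r + 8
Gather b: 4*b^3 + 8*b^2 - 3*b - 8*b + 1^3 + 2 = 4*b^3 + 8*b^2 - 11*b + 3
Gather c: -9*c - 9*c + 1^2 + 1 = 2 - 18*c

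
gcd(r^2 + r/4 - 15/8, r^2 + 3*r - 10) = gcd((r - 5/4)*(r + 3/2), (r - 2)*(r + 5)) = 1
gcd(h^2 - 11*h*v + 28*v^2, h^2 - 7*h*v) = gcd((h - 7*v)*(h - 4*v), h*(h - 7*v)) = -h + 7*v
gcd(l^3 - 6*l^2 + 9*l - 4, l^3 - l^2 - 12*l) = l - 4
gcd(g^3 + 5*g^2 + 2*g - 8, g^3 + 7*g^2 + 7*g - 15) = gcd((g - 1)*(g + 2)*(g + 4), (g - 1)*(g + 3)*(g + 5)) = g - 1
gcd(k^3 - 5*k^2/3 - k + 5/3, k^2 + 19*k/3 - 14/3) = 1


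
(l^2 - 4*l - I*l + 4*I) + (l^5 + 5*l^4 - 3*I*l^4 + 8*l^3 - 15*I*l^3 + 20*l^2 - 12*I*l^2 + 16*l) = l^5 + 5*l^4 - 3*I*l^4 + 8*l^3 - 15*I*l^3 + 21*l^2 - 12*I*l^2 + 12*l - I*l + 4*I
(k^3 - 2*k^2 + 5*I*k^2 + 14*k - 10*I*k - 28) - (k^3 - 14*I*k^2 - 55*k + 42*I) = -2*k^2 + 19*I*k^2 + 69*k - 10*I*k - 28 - 42*I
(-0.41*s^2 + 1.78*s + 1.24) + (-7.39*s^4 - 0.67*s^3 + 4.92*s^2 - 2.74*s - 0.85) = -7.39*s^4 - 0.67*s^3 + 4.51*s^2 - 0.96*s + 0.39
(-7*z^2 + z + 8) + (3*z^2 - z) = 8 - 4*z^2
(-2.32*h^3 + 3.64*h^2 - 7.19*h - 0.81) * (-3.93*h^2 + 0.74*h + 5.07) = 9.1176*h^5 - 16.022*h^4 + 19.1879*h^3 + 16.3175*h^2 - 37.0527*h - 4.1067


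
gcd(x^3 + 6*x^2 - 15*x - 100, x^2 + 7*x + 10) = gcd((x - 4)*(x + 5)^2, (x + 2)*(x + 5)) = x + 5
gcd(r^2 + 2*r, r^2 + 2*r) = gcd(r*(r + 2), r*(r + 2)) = r^2 + 2*r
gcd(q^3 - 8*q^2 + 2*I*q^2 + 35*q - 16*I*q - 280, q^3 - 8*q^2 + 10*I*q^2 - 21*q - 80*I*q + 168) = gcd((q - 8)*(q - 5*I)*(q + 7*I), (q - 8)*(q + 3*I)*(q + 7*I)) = q^2 + q*(-8 + 7*I) - 56*I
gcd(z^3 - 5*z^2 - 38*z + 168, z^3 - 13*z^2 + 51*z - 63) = z - 7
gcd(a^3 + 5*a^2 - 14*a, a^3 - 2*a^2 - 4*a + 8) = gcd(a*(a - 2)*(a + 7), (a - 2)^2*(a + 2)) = a - 2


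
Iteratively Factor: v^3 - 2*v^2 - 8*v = (v + 2)*(v^2 - 4*v) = (v - 4)*(v + 2)*(v)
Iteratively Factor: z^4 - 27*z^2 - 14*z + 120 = (z + 3)*(z^3 - 3*z^2 - 18*z + 40) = (z - 5)*(z + 3)*(z^2 + 2*z - 8) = (z - 5)*(z - 2)*(z + 3)*(z + 4)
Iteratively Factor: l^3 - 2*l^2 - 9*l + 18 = (l - 3)*(l^2 + l - 6) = (l - 3)*(l + 3)*(l - 2)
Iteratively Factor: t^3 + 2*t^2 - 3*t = (t + 3)*(t^2 - t) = (t - 1)*(t + 3)*(t)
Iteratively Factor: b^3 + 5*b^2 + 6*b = (b)*(b^2 + 5*b + 6) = b*(b + 2)*(b + 3)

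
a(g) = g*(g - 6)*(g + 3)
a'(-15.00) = 747.00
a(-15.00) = -3780.00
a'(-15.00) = 747.00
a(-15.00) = -3780.00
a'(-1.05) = -8.39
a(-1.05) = 14.43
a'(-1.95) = 5.11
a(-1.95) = 16.28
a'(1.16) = -20.92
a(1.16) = -23.36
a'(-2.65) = 18.97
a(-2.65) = 8.02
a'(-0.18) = -16.82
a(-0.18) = 3.14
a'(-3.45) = 38.41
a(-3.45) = -14.67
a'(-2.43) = 14.29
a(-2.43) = 11.68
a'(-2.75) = 21.19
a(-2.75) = 6.02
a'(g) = g*(g - 6) + g*(g + 3) + (g - 6)*(g + 3) = 3*g^2 - 6*g - 18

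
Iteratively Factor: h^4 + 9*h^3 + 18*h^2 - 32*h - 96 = (h - 2)*(h^3 + 11*h^2 + 40*h + 48) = (h - 2)*(h + 3)*(h^2 + 8*h + 16) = (h - 2)*(h + 3)*(h + 4)*(h + 4)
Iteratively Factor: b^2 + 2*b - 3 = (b + 3)*(b - 1)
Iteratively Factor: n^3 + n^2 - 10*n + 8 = (n + 4)*(n^2 - 3*n + 2) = (n - 2)*(n + 4)*(n - 1)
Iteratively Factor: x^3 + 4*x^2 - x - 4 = (x + 4)*(x^2 - 1) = (x + 1)*(x + 4)*(x - 1)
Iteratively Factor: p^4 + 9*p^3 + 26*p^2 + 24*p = (p + 2)*(p^3 + 7*p^2 + 12*p) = (p + 2)*(p + 4)*(p^2 + 3*p) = p*(p + 2)*(p + 4)*(p + 3)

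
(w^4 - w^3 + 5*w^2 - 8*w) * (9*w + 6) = 9*w^5 - 3*w^4 + 39*w^3 - 42*w^2 - 48*w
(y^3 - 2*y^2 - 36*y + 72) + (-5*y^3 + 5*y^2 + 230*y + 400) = -4*y^3 + 3*y^2 + 194*y + 472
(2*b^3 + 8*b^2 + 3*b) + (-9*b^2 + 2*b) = 2*b^3 - b^2 + 5*b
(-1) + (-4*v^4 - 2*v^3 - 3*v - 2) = -4*v^4 - 2*v^3 - 3*v - 3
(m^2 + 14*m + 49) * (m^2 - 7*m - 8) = m^4 + 7*m^3 - 57*m^2 - 455*m - 392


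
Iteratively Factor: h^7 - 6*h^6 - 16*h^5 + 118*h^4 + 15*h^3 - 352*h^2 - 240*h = (h - 4)*(h^6 - 2*h^5 - 24*h^4 + 22*h^3 + 103*h^2 + 60*h) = (h - 4)*(h + 1)*(h^5 - 3*h^4 - 21*h^3 + 43*h^2 + 60*h) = (h - 4)*(h - 3)*(h + 1)*(h^4 - 21*h^2 - 20*h) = (h - 5)*(h - 4)*(h - 3)*(h + 1)*(h^3 + 5*h^2 + 4*h) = (h - 5)*(h - 4)*(h - 3)*(h + 1)^2*(h^2 + 4*h) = h*(h - 5)*(h - 4)*(h - 3)*(h + 1)^2*(h + 4)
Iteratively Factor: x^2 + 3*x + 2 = (x + 2)*(x + 1)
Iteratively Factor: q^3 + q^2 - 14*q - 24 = (q + 2)*(q^2 - q - 12) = (q - 4)*(q + 2)*(q + 3)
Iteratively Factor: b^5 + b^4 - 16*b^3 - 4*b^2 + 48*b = (b)*(b^4 + b^3 - 16*b^2 - 4*b + 48) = b*(b + 4)*(b^3 - 3*b^2 - 4*b + 12) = b*(b + 2)*(b + 4)*(b^2 - 5*b + 6) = b*(b - 2)*(b + 2)*(b + 4)*(b - 3)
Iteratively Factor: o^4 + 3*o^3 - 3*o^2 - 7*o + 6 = (o + 2)*(o^3 + o^2 - 5*o + 3) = (o - 1)*(o + 2)*(o^2 + 2*o - 3) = (o - 1)^2*(o + 2)*(o + 3)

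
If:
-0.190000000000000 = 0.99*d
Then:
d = -0.19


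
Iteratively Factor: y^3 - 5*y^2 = (y - 5)*(y^2) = y*(y - 5)*(y)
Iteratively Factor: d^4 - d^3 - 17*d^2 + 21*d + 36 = (d - 3)*(d^3 + 2*d^2 - 11*d - 12) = (d - 3)*(d + 1)*(d^2 + d - 12) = (d - 3)^2*(d + 1)*(d + 4)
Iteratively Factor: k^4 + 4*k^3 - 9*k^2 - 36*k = (k - 3)*(k^3 + 7*k^2 + 12*k) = k*(k - 3)*(k^2 + 7*k + 12) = k*(k - 3)*(k + 4)*(k + 3)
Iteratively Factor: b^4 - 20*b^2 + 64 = (b + 4)*(b^3 - 4*b^2 - 4*b + 16) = (b - 2)*(b + 4)*(b^2 - 2*b - 8) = (b - 2)*(b + 2)*(b + 4)*(b - 4)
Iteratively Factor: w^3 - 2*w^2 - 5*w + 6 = (w - 3)*(w^2 + w - 2) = (w - 3)*(w + 2)*(w - 1)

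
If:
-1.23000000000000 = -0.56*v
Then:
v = 2.20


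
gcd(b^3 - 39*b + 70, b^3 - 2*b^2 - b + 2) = b - 2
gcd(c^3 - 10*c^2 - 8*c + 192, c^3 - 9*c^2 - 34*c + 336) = c - 8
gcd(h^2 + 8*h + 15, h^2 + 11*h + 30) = h + 5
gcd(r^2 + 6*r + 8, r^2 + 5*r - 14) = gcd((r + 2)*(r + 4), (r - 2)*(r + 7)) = 1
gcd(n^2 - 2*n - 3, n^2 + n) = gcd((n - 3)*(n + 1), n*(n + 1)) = n + 1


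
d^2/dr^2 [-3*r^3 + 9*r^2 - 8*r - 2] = 18 - 18*r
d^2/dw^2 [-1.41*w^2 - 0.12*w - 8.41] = -2.82000000000000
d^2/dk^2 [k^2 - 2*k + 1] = 2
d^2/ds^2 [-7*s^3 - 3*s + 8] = -42*s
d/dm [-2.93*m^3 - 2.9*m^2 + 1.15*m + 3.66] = -8.79*m^2 - 5.8*m + 1.15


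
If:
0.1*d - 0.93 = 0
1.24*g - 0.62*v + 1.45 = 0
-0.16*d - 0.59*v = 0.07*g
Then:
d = 9.30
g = -2.29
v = -2.25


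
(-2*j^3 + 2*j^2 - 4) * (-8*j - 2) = 16*j^4 - 12*j^3 - 4*j^2 + 32*j + 8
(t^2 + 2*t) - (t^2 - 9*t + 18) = 11*t - 18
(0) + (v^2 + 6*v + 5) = v^2 + 6*v + 5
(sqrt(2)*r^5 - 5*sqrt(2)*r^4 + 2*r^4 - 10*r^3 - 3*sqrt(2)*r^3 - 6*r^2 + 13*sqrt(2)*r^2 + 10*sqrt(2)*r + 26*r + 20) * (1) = sqrt(2)*r^5 - 5*sqrt(2)*r^4 + 2*r^4 - 10*r^3 - 3*sqrt(2)*r^3 - 6*r^2 + 13*sqrt(2)*r^2 + 10*sqrt(2)*r + 26*r + 20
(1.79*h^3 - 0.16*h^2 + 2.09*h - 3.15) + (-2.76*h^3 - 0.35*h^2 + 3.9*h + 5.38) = -0.97*h^3 - 0.51*h^2 + 5.99*h + 2.23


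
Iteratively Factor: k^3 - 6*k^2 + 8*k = (k)*(k^2 - 6*k + 8) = k*(k - 2)*(k - 4)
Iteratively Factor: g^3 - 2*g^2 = (g)*(g^2 - 2*g) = g*(g - 2)*(g)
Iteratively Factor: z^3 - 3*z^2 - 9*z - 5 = (z + 1)*(z^2 - 4*z - 5) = (z - 5)*(z + 1)*(z + 1)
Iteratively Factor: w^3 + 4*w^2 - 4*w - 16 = (w + 2)*(w^2 + 2*w - 8) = (w - 2)*(w + 2)*(w + 4)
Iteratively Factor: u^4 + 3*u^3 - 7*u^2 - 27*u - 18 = (u + 3)*(u^3 - 7*u - 6) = (u - 3)*(u + 3)*(u^2 + 3*u + 2) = (u - 3)*(u + 2)*(u + 3)*(u + 1)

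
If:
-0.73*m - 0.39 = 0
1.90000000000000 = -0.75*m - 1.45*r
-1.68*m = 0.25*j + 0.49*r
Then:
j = 5.62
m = -0.53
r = -1.03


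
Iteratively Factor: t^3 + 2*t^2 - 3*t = (t - 1)*(t^2 + 3*t) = t*(t - 1)*(t + 3)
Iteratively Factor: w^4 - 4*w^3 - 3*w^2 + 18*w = (w - 3)*(w^3 - w^2 - 6*w) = (w - 3)^2*(w^2 + 2*w) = w*(w - 3)^2*(w + 2)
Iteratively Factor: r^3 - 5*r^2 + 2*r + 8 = (r - 2)*(r^2 - 3*r - 4) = (r - 2)*(r + 1)*(r - 4)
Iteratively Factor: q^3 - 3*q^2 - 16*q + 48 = (q - 4)*(q^2 + q - 12) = (q - 4)*(q + 4)*(q - 3)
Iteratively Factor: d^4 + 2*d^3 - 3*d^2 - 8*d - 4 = (d + 2)*(d^3 - 3*d - 2) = (d - 2)*(d + 2)*(d^2 + 2*d + 1) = (d - 2)*(d + 1)*(d + 2)*(d + 1)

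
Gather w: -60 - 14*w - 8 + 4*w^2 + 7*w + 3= 4*w^2 - 7*w - 65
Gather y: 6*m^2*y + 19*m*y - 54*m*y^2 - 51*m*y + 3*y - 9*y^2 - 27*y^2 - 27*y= y^2*(-54*m - 36) + y*(6*m^2 - 32*m - 24)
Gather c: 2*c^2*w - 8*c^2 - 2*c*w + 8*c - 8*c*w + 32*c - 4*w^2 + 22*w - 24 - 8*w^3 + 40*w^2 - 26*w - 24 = c^2*(2*w - 8) + c*(40 - 10*w) - 8*w^3 + 36*w^2 - 4*w - 48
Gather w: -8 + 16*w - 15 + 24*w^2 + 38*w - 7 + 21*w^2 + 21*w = 45*w^2 + 75*w - 30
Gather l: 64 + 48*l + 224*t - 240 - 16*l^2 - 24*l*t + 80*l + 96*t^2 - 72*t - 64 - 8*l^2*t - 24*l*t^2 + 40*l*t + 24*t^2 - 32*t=l^2*(-8*t - 16) + l*(-24*t^2 + 16*t + 128) + 120*t^2 + 120*t - 240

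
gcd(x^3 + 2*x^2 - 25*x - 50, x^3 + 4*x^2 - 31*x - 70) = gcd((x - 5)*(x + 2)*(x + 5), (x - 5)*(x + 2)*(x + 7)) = x^2 - 3*x - 10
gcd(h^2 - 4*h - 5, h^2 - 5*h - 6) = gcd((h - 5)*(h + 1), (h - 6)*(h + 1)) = h + 1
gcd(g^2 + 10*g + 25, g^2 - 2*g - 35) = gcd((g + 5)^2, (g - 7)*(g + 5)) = g + 5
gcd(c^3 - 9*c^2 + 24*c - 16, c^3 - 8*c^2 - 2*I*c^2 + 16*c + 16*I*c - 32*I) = c^2 - 8*c + 16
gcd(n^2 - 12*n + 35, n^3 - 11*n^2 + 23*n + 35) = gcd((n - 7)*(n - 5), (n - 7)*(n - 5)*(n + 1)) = n^2 - 12*n + 35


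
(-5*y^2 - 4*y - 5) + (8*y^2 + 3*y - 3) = 3*y^2 - y - 8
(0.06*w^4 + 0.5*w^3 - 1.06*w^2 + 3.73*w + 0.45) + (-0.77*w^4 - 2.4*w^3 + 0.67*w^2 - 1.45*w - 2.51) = -0.71*w^4 - 1.9*w^3 - 0.39*w^2 + 2.28*w - 2.06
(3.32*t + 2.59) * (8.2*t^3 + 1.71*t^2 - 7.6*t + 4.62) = 27.224*t^4 + 26.9152*t^3 - 20.8031*t^2 - 4.3456*t + 11.9658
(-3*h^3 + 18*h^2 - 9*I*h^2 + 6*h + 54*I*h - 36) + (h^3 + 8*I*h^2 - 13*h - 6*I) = -2*h^3 + 18*h^2 - I*h^2 - 7*h + 54*I*h - 36 - 6*I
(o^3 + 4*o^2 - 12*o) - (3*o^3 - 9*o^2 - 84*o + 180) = -2*o^3 + 13*o^2 + 72*o - 180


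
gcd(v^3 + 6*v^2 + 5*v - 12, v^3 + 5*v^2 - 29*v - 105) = v + 3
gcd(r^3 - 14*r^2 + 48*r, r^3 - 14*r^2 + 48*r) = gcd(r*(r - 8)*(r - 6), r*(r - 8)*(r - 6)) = r^3 - 14*r^2 + 48*r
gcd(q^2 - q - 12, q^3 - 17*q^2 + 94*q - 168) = q - 4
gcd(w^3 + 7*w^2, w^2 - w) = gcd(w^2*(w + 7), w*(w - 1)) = w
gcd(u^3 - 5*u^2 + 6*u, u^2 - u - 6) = u - 3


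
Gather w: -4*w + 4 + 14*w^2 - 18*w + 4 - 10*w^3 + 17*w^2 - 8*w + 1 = -10*w^3 + 31*w^2 - 30*w + 9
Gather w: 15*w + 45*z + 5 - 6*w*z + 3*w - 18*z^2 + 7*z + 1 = w*(18 - 6*z) - 18*z^2 + 52*z + 6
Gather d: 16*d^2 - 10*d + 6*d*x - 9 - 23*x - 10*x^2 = 16*d^2 + d*(6*x - 10) - 10*x^2 - 23*x - 9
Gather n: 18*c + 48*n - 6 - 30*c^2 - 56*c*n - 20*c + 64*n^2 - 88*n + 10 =-30*c^2 - 2*c + 64*n^2 + n*(-56*c - 40) + 4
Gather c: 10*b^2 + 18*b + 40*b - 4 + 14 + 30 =10*b^2 + 58*b + 40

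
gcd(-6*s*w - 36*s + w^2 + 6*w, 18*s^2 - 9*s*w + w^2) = 6*s - w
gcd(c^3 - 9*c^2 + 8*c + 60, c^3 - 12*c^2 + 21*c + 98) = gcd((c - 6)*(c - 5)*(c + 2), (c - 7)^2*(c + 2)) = c + 2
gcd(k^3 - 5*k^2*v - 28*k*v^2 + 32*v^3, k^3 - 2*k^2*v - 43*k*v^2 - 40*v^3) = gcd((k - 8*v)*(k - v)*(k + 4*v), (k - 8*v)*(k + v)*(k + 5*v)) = -k + 8*v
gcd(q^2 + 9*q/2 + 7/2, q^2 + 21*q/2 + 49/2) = q + 7/2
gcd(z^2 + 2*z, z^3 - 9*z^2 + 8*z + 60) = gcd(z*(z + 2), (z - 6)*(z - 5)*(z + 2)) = z + 2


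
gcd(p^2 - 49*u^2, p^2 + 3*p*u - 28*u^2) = p + 7*u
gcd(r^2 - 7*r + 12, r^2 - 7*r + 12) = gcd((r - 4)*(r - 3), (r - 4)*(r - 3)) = r^2 - 7*r + 12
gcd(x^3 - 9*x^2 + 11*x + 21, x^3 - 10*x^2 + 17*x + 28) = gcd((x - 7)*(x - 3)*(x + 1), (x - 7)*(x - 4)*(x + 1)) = x^2 - 6*x - 7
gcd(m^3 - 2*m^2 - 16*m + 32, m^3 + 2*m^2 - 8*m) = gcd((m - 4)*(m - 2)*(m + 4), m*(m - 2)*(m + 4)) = m^2 + 2*m - 8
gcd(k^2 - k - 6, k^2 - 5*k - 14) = k + 2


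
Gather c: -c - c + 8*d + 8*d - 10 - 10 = -2*c + 16*d - 20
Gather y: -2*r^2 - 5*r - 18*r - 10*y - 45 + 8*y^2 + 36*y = -2*r^2 - 23*r + 8*y^2 + 26*y - 45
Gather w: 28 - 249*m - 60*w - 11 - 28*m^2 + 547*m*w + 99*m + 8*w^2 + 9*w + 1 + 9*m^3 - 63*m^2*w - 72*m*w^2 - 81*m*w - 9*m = 9*m^3 - 28*m^2 - 159*m + w^2*(8 - 72*m) + w*(-63*m^2 + 466*m - 51) + 18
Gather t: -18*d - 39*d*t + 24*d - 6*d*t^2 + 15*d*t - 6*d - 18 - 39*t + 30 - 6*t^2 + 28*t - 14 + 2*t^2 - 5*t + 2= t^2*(-6*d - 4) + t*(-24*d - 16)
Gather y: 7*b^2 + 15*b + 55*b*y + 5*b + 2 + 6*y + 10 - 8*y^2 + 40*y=7*b^2 + 20*b - 8*y^2 + y*(55*b + 46) + 12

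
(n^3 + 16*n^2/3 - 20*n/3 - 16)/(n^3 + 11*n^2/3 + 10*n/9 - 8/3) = 3*(n^2 + 4*n - 12)/(3*n^2 + 7*n - 6)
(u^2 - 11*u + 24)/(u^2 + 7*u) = (u^2 - 11*u + 24)/(u*(u + 7))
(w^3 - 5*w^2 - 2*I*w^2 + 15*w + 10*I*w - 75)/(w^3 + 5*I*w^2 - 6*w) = (w^2 - 5*w*(1 + I) + 25*I)/(w*(w + 2*I))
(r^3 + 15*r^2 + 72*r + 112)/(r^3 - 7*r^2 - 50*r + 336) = (r^2 + 8*r + 16)/(r^2 - 14*r + 48)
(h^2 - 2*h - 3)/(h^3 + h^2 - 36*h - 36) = (h - 3)/(h^2 - 36)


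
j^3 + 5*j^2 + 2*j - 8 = (j - 1)*(j + 2)*(j + 4)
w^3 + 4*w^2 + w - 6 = (w - 1)*(w + 2)*(w + 3)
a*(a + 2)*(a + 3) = a^3 + 5*a^2 + 6*a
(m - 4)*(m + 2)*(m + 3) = m^3 + m^2 - 14*m - 24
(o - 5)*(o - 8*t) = o^2 - 8*o*t - 5*o + 40*t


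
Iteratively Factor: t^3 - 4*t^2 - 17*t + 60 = (t + 4)*(t^2 - 8*t + 15) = (t - 5)*(t + 4)*(t - 3)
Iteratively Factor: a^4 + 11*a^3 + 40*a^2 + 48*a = (a)*(a^3 + 11*a^2 + 40*a + 48) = a*(a + 4)*(a^2 + 7*a + 12) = a*(a + 4)^2*(a + 3)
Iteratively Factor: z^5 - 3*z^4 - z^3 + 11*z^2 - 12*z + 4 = (z - 1)*(z^4 - 2*z^3 - 3*z^2 + 8*z - 4) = (z - 1)*(z + 2)*(z^3 - 4*z^2 + 5*z - 2) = (z - 1)^2*(z + 2)*(z^2 - 3*z + 2) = (z - 1)^3*(z + 2)*(z - 2)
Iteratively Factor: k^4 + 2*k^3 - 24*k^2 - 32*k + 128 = (k - 2)*(k^3 + 4*k^2 - 16*k - 64) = (k - 4)*(k - 2)*(k^2 + 8*k + 16) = (k - 4)*(k - 2)*(k + 4)*(k + 4)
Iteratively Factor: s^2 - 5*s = (s - 5)*(s)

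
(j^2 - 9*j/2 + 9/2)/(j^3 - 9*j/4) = 2*(j - 3)/(j*(2*j + 3))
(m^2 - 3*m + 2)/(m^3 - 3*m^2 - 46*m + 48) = (m - 2)/(m^2 - 2*m - 48)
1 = 1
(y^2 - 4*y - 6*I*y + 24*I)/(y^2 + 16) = (y^2 - 4*y - 6*I*y + 24*I)/(y^2 + 16)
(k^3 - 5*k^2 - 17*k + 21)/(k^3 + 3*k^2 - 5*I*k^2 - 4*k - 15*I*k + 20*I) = (k^2 - 4*k - 21)/(k^2 + k*(4 - 5*I) - 20*I)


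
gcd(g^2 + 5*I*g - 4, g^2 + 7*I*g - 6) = g + I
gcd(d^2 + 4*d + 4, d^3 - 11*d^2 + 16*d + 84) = d + 2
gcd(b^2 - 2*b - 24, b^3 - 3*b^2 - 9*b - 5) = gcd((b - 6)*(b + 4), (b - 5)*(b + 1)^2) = 1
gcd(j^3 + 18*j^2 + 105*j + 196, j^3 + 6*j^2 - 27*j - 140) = j^2 + 11*j + 28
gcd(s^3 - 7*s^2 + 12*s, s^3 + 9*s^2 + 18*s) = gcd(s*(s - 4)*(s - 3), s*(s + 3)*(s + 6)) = s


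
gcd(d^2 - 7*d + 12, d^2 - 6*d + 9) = d - 3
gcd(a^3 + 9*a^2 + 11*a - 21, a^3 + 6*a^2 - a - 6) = a - 1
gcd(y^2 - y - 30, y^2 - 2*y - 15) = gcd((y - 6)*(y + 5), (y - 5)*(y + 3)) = 1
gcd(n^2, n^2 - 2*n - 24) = 1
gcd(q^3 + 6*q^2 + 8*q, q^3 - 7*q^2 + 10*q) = q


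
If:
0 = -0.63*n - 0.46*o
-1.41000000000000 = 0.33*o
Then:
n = 3.12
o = -4.27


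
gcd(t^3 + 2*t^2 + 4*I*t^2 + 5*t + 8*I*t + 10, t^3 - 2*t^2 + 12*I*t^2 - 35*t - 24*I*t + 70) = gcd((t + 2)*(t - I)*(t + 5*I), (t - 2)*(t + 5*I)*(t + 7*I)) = t + 5*I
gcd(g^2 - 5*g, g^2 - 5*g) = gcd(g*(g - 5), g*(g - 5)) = g^2 - 5*g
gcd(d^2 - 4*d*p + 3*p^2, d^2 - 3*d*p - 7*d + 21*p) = -d + 3*p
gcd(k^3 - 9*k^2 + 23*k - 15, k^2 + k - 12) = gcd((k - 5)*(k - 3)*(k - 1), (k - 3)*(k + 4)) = k - 3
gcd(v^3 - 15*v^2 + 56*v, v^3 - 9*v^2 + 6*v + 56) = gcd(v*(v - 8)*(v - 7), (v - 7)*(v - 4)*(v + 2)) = v - 7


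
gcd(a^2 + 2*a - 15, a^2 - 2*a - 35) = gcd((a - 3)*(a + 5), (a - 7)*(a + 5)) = a + 5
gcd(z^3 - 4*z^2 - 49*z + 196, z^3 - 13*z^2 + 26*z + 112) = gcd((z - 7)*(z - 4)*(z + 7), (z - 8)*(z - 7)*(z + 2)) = z - 7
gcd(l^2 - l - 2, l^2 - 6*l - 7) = l + 1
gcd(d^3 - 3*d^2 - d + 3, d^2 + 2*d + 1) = d + 1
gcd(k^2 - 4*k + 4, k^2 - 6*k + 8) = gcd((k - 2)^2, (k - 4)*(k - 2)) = k - 2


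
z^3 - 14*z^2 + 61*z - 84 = (z - 7)*(z - 4)*(z - 3)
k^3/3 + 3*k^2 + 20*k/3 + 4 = (k/3 + 1/3)*(k + 2)*(k + 6)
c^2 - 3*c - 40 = (c - 8)*(c + 5)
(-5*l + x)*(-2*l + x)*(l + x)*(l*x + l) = 10*l^4*x + 10*l^4 + 3*l^3*x^2 + 3*l^3*x - 6*l^2*x^3 - 6*l^2*x^2 + l*x^4 + l*x^3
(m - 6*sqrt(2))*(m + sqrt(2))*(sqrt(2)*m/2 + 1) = sqrt(2)*m^3/2 - 4*m^2 - 11*sqrt(2)*m - 12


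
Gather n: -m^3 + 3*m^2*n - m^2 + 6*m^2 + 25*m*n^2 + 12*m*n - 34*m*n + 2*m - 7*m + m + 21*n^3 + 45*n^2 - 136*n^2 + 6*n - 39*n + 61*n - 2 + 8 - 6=-m^3 + 5*m^2 - 4*m + 21*n^3 + n^2*(25*m - 91) + n*(3*m^2 - 22*m + 28)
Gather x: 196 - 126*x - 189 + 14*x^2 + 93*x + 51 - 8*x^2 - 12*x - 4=6*x^2 - 45*x + 54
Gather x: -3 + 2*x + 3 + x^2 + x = x^2 + 3*x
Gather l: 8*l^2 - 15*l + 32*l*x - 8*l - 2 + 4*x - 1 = 8*l^2 + l*(32*x - 23) + 4*x - 3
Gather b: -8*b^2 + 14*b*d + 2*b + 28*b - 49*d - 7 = -8*b^2 + b*(14*d + 30) - 49*d - 7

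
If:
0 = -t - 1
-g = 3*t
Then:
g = 3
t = -1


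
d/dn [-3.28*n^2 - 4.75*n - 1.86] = -6.56*n - 4.75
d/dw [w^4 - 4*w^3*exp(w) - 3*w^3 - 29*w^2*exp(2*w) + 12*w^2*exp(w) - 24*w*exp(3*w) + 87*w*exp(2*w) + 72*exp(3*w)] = -4*w^3*exp(w) + 4*w^3 - 58*w^2*exp(2*w) - 9*w^2 - 72*w*exp(3*w) + 116*w*exp(2*w) + 24*w*exp(w) + 192*exp(3*w) + 87*exp(2*w)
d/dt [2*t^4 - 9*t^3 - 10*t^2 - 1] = t*(8*t^2 - 27*t - 20)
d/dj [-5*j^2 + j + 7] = 1 - 10*j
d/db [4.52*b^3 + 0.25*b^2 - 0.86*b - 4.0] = 13.56*b^2 + 0.5*b - 0.86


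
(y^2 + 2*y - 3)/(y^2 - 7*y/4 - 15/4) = 4*(-y^2 - 2*y + 3)/(-4*y^2 + 7*y + 15)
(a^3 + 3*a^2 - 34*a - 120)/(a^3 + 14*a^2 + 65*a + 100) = (a - 6)/(a + 5)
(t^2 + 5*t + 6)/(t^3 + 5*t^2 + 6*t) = 1/t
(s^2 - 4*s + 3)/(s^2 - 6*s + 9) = (s - 1)/(s - 3)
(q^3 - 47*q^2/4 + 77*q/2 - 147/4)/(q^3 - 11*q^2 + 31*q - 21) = (q - 7/4)/(q - 1)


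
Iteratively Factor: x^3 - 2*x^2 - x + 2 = (x - 2)*(x^2 - 1) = (x - 2)*(x - 1)*(x + 1)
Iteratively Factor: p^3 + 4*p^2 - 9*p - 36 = (p - 3)*(p^2 + 7*p + 12) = (p - 3)*(p + 4)*(p + 3)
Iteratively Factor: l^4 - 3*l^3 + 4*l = (l - 2)*(l^3 - l^2 - 2*l) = l*(l - 2)*(l^2 - l - 2) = l*(l - 2)*(l + 1)*(l - 2)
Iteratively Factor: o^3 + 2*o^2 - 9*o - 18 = (o + 3)*(o^2 - o - 6) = (o + 2)*(o + 3)*(o - 3)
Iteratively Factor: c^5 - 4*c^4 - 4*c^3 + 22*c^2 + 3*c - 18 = (c - 3)*(c^4 - c^3 - 7*c^2 + c + 6) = (c - 3)^2*(c^3 + 2*c^2 - c - 2) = (c - 3)^2*(c + 1)*(c^2 + c - 2) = (c - 3)^2*(c - 1)*(c + 1)*(c + 2)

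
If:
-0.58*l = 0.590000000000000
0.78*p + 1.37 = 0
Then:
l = -1.02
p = -1.76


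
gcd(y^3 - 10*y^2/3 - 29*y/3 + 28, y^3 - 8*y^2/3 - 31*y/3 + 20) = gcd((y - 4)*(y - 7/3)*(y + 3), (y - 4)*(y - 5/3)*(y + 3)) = y^2 - y - 12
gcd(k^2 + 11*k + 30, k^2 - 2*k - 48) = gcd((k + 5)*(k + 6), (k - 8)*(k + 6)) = k + 6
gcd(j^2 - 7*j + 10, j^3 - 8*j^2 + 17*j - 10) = j^2 - 7*j + 10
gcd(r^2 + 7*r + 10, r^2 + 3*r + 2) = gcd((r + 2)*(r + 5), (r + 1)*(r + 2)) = r + 2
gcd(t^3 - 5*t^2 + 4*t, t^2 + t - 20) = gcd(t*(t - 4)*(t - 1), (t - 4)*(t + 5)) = t - 4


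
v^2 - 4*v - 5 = (v - 5)*(v + 1)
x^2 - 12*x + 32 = (x - 8)*(x - 4)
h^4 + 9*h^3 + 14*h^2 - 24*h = h*(h - 1)*(h + 4)*(h + 6)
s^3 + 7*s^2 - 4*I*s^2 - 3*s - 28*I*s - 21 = (s + 7)*(s - 3*I)*(s - I)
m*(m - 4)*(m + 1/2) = m^3 - 7*m^2/2 - 2*m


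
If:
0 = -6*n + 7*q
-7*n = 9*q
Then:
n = 0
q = 0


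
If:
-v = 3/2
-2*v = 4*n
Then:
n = 3/4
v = -3/2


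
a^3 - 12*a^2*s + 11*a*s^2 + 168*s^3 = (a - 8*s)*(a - 7*s)*(a + 3*s)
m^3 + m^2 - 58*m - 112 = (m - 8)*(m + 2)*(m + 7)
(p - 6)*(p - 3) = p^2 - 9*p + 18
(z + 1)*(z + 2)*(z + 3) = z^3 + 6*z^2 + 11*z + 6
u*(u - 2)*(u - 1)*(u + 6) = u^4 + 3*u^3 - 16*u^2 + 12*u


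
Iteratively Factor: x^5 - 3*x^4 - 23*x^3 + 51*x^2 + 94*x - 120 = (x + 4)*(x^4 - 7*x^3 + 5*x^2 + 31*x - 30) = (x + 2)*(x + 4)*(x^3 - 9*x^2 + 23*x - 15) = (x - 3)*(x + 2)*(x + 4)*(x^2 - 6*x + 5) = (x - 3)*(x - 1)*(x + 2)*(x + 4)*(x - 5)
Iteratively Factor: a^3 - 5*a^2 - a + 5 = (a - 1)*(a^2 - 4*a - 5) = (a - 5)*(a - 1)*(a + 1)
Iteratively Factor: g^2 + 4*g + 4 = (g + 2)*(g + 2)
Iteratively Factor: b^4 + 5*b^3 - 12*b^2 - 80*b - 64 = (b + 4)*(b^3 + b^2 - 16*b - 16) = (b + 4)^2*(b^2 - 3*b - 4) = (b - 4)*(b + 4)^2*(b + 1)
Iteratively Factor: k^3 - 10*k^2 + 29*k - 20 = (k - 1)*(k^2 - 9*k + 20) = (k - 4)*(k - 1)*(k - 5)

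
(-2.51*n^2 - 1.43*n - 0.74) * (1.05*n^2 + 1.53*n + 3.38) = -2.6355*n^4 - 5.3418*n^3 - 11.4487*n^2 - 5.9656*n - 2.5012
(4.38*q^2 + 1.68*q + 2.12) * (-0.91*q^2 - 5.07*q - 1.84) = -3.9858*q^4 - 23.7354*q^3 - 18.506*q^2 - 13.8396*q - 3.9008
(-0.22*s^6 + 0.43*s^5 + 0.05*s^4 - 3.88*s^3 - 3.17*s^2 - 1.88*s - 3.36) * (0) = 0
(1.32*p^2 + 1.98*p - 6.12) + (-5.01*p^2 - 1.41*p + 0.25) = -3.69*p^2 + 0.57*p - 5.87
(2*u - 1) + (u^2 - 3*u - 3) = u^2 - u - 4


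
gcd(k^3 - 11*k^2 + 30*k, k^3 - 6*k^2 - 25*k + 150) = k^2 - 11*k + 30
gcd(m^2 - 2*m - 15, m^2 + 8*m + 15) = m + 3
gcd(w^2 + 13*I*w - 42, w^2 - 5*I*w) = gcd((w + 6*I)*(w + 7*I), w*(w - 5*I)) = 1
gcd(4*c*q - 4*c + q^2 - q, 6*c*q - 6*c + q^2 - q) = q - 1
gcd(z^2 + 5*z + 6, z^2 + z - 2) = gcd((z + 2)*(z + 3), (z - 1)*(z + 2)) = z + 2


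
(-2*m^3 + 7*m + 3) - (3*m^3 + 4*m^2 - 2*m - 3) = -5*m^3 - 4*m^2 + 9*m + 6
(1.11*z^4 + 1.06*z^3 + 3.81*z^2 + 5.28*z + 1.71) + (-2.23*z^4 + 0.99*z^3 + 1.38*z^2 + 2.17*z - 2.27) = -1.12*z^4 + 2.05*z^3 + 5.19*z^2 + 7.45*z - 0.56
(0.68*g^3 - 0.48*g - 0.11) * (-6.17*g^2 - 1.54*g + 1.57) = -4.1956*g^5 - 1.0472*g^4 + 4.0292*g^3 + 1.4179*g^2 - 0.5842*g - 0.1727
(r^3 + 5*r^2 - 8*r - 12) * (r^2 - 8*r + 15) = r^5 - 3*r^4 - 33*r^3 + 127*r^2 - 24*r - 180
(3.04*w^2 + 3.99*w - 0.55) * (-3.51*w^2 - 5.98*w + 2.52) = -10.6704*w^4 - 32.1841*w^3 - 14.2689*w^2 + 13.3438*w - 1.386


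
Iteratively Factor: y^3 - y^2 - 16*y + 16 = (y + 4)*(y^2 - 5*y + 4) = (y - 4)*(y + 4)*(y - 1)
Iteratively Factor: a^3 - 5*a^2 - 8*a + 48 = (a - 4)*(a^2 - a - 12) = (a - 4)*(a + 3)*(a - 4)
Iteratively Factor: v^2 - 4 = (v + 2)*(v - 2)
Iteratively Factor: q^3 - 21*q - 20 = (q + 4)*(q^2 - 4*q - 5) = (q - 5)*(q + 4)*(q + 1)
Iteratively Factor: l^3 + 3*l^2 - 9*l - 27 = (l + 3)*(l^2 - 9) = (l - 3)*(l + 3)*(l + 3)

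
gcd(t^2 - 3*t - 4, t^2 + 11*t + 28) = 1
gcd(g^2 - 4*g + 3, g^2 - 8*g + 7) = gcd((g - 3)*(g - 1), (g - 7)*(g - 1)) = g - 1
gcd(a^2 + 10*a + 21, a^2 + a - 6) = a + 3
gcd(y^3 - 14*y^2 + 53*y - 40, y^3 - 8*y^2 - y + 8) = y^2 - 9*y + 8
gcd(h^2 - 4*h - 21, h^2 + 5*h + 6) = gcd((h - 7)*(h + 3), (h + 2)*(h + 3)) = h + 3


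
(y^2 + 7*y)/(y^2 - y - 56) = y/(y - 8)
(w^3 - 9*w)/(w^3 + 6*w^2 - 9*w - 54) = w/(w + 6)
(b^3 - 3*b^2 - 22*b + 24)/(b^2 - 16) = (b^2 - 7*b + 6)/(b - 4)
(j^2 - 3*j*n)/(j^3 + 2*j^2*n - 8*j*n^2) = (j - 3*n)/(j^2 + 2*j*n - 8*n^2)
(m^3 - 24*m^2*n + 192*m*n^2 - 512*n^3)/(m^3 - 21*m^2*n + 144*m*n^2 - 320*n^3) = (m - 8*n)/(m - 5*n)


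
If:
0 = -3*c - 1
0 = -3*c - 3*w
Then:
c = -1/3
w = 1/3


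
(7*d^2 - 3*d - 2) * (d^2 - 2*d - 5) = 7*d^4 - 17*d^3 - 31*d^2 + 19*d + 10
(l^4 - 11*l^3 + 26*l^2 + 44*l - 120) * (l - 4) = l^5 - 15*l^4 + 70*l^3 - 60*l^2 - 296*l + 480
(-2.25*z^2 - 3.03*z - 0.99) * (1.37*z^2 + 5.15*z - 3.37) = -3.0825*z^4 - 15.7386*z^3 - 9.3783*z^2 + 5.1126*z + 3.3363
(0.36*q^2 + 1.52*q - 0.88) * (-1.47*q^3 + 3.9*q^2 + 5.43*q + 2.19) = -0.5292*q^5 - 0.8304*q^4 + 9.1764*q^3 + 5.61*q^2 - 1.4496*q - 1.9272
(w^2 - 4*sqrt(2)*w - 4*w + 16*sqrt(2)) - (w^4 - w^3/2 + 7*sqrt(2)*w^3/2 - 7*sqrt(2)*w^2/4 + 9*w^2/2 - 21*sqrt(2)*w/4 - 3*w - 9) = -w^4 - 7*sqrt(2)*w^3/2 + w^3/2 - 7*w^2/2 + 7*sqrt(2)*w^2/4 - w + 5*sqrt(2)*w/4 + 9 + 16*sqrt(2)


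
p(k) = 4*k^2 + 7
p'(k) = 8*k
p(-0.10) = 7.04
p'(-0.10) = -0.80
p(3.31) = 50.82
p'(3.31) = 26.48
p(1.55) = 16.61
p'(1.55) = 12.40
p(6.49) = 175.48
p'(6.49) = 51.92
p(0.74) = 9.19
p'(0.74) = 5.92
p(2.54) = 32.81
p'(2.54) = 20.32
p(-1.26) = 13.35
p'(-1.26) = -10.08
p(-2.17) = 25.84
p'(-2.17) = -17.36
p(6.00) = 151.00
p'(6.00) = 48.00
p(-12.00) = 583.00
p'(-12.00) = -96.00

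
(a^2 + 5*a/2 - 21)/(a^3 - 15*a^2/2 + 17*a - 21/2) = (a + 6)/(a^2 - 4*a + 3)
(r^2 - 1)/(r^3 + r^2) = (r - 1)/r^2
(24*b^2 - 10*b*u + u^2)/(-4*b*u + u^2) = (-6*b + u)/u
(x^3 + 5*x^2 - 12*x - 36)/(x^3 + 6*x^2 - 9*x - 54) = (x + 2)/(x + 3)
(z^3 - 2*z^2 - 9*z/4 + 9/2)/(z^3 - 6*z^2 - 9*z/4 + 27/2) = (z - 2)/(z - 6)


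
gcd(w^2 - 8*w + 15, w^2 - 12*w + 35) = w - 5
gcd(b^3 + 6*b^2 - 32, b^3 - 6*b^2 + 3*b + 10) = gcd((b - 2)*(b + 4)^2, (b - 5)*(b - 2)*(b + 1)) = b - 2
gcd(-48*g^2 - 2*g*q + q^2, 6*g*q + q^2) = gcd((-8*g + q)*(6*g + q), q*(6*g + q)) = 6*g + q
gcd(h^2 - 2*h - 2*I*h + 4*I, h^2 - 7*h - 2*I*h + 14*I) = h - 2*I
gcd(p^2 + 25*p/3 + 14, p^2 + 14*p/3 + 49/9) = p + 7/3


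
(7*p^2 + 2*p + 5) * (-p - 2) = -7*p^3 - 16*p^2 - 9*p - 10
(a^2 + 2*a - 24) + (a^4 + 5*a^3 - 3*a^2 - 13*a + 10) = a^4 + 5*a^3 - 2*a^2 - 11*a - 14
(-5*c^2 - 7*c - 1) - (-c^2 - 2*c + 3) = -4*c^2 - 5*c - 4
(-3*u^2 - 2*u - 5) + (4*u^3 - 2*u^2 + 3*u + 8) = 4*u^3 - 5*u^2 + u + 3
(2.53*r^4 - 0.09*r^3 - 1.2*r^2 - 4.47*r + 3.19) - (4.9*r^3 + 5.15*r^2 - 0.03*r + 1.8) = 2.53*r^4 - 4.99*r^3 - 6.35*r^2 - 4.44*r + 1.39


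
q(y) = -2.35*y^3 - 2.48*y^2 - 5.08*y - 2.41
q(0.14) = -3.18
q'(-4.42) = -120.89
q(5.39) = -469.83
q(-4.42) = 174.52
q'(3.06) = -86.27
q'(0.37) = -7.88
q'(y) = -7.05*y^2 - 4.96*y - 5.08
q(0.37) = -4.75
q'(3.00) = -83.41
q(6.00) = -629.77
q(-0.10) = -1.92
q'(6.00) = -288.64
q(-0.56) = 0.07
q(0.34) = -4.52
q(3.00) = -103.42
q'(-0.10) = -4.65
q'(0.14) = -5.91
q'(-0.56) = -4.51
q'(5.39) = -236.63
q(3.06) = -108.51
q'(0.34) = -7.58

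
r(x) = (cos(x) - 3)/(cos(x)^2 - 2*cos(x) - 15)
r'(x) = (2*sin(x)*cos(x) - 2*sin(x))*(cos(x) - 3)/(cos(x)^2 - 2*cos(x) - 15)^2 - sin(x)/(cos(x)^2 - 2*cos(x) - 15)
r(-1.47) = 0.19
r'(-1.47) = -0.09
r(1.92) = 0.24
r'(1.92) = 0.11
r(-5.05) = 0.17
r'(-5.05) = 0.07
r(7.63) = 0.18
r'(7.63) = 0.08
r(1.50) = 0.19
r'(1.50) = 0.09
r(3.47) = 0.32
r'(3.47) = -0.06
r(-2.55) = 0.30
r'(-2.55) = -0.09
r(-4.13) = 0.26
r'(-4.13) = 0.11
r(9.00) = 0.32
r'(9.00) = 0.07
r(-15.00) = 0.29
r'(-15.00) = -0.10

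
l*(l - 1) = l^2 - l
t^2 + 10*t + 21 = (t + 3)*(t + 7)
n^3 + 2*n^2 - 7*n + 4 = (n - 1)^2*(n + 4)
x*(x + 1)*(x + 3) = x^3 + 4*x^2 + 3*x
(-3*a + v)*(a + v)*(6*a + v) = -18*a^3 - 15*a^2*v + 4*a*v^2 + v^3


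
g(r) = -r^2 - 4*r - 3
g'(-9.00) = 14.00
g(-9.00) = -48.00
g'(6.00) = -16.00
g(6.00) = -63.00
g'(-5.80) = 7.60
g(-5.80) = -13.44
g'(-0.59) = -2.82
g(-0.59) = -0.99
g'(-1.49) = -1.02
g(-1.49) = 0.74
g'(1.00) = -6.00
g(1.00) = -8.00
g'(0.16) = -4.32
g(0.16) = -3.67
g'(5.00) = -14.00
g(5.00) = -48.00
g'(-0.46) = -3.08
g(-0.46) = -1.37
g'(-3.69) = 3.38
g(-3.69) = -1.86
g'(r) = -2*r - 4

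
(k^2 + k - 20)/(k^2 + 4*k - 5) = (k - 4)/(k - 1)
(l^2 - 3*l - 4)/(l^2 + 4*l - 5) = (l^2 - 3*l - 4)/(l^2 + 4*l - 5)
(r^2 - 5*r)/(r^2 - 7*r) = (r - 5)/(r - 7)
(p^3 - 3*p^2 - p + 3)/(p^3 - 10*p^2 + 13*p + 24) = (p - 1)/(p - 8)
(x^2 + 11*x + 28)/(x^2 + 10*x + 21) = (x + 4)/(x + 3)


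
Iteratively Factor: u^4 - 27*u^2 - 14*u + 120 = (u - 2)*(u^3 + 2*u^2 - 23*u - 60) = (u - 2)*(u + 4)*(u^2 - 2*u - 15) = (u - 5)*(u - 2)*(u + 4)*(u + 3)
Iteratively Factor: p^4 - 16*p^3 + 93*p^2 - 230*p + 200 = (p - 4)*(p^3 - 12*p^2 + 45*p - 50) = (p - 5)*(p - 4)*(p^2 - 7*p + 10) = (p - 5)^2*(p - 4)*(p - 2)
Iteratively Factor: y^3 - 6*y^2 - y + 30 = (y + 2)*(y^2 - 8*y + 15) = (y - 3)*(y + 2)*(y - 5)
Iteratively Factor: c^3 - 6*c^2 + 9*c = (c - 3)*(c^2 - 3*c) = c*(c - 3)*(c - 3)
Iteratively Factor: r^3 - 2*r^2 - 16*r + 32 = (r - 2)*(r^2 - 16) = (r - 4)*(r - 2)*(r + 4)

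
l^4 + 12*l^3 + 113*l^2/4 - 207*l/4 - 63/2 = (l - 3/2)*(l + 1/2)*(l + 6)*(l + 7)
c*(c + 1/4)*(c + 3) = c^3 + 13*c^2/4 + 3*c/4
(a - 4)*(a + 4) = a^2 - 16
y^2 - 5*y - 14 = (y - 7)*(y + 2)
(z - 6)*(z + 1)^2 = z^3 - 4*z^2 - 11*z - 6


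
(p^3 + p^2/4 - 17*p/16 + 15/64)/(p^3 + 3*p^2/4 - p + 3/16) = (16*p^2 + 8*p - 15)/(4*(4*p^2 + 4*p - 3))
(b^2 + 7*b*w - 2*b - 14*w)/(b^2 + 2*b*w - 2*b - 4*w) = (b + 7*w)/(b + 2*w)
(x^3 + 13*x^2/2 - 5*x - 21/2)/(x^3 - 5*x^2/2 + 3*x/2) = (x^2 + 8*x + 7)/(x*(x - 1))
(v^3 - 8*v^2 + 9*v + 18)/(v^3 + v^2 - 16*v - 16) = (v^2 - 9*v + 18)/(v^2 - 16)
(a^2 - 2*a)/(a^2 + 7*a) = (a - 2)/(a + 7)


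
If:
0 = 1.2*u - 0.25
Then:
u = 0.21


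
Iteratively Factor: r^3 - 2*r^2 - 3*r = (r)*(r^2 - 2*r - 3) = r*(r - 3)*(r + 1)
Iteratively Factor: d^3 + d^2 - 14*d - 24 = (d + 2)*(d^2 - d - 12) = (d + 2)*(d + 3)*(d - 4)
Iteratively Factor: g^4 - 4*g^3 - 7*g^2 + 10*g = (g)*(g^3 - 4*g^2 - 7*g + 10) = g*(g + 2)*(g^2 - 6*g + 5) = g*(g - 5)*(g + 2)*(g - 1)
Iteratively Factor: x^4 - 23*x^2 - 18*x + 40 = (x + 4)*(x^3 - 4*x^2 - 7*x + 10) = (x - 1)*(x + 4)*(x^2 - 3*x - 10) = (x - 5)*(x - 1)*(x + 4)*(x + 2)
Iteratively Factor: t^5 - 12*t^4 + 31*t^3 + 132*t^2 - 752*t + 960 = (t - 4)*(t^4 - 8*t^3 - t^2 + 128*t - 240) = (t - 4)^2*(t^3 - 4*t^2 - 17*t + 60) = (t - 5)*(t - 4)^2*(t^2 + t - 12) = (t - 5)*(t - 4)^2*(t - 3)*(t + 4)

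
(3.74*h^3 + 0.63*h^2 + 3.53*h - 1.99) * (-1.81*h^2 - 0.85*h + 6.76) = -6.7694*h^5 - 4.3193*h^4 + 18.3576*h^3 + 4.8602*h^2 + 25.5543*h - 13.4524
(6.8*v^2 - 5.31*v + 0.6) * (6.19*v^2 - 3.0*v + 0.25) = 42.092*v^4 - 53.2689*v^3 + 21.344*v^2 - 3.1275*v + 0.15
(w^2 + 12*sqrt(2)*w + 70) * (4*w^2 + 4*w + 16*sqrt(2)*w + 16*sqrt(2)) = 4*w^4 + 4*w^3 + 64*sqrt(2)*w^3 + 64*sqrt(2)*w^2 + 664*w^2 + 664*w + 1120*sqrt(2)*w + 1120*sqrt(2)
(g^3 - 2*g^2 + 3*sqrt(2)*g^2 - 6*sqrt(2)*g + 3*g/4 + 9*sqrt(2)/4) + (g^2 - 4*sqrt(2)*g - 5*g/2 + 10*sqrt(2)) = g^3 - g^2 + 3*sqrt(2)*g^2 - 10*sqrt(2)*g - 7*g/4 + 49*sqrt(2)/4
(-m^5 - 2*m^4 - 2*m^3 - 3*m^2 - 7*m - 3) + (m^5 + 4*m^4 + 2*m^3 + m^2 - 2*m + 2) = 2*m^4 - 2*m^2 - 9*m - 1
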